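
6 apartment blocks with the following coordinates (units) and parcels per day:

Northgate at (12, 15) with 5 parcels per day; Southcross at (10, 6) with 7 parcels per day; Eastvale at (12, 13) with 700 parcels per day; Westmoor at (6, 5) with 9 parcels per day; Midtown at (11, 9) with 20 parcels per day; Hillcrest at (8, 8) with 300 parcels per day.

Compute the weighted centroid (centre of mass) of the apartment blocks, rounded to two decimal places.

(10.76, 11.38)

The minimiser of Σwᵢ‖p−pᵢ‖² is the weighted centroid p* = (Σwᵢpᵢ)/(Σwᵢ).
Σwᵢ = 1041.
Σwᵢxᵢ = 5·12 + 7·10 + 700·12 + 9·6 + 20·11 + 300·8 = 11204.
Σwᵢyᵢ = 5·15 + 7·6 + 700·13 + 9·5 + 20·9 + 300·8 = 11842.
x* = 11204/1041 = 10.76, y* = 11842/1041 = 11.38.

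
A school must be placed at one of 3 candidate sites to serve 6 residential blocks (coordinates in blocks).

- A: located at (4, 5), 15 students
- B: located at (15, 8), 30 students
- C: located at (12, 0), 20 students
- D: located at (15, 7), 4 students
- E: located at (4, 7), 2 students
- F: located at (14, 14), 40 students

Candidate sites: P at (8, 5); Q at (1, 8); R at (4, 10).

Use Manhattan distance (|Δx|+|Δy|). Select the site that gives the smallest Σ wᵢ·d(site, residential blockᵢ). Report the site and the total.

P, total 1188 blocks

Total weighted distance at each candidate:
  P (8, 5): total = 1188
  Q (1, 8): total = 1718
  R (4, 10): total = 1447
Minimum is at P with total 1188 blocks.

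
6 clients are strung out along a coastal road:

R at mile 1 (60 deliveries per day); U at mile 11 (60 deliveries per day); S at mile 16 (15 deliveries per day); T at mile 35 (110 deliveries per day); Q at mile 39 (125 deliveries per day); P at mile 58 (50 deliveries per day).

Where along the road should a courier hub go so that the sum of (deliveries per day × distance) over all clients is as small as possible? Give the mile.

For a sum of weighted absolute distances on a line, the optimum is the weighted median (not the mean). Total weight W = 420; half-weight = 210.
Sort by position and accumulate weight:
  mile 1 (R, w=60) → cum 60
  mile 11 (U, w=60) → cum 120
  mile 16 (S, w=15) → cum 135
  mile 35 (T, w=110) → cum 245  ≥ 210 → median here
  mile 39 (Q, w=125) → cum 370
  mile 58 (P, w=50) → cum 420
Optimal location: mile 35.

x = 35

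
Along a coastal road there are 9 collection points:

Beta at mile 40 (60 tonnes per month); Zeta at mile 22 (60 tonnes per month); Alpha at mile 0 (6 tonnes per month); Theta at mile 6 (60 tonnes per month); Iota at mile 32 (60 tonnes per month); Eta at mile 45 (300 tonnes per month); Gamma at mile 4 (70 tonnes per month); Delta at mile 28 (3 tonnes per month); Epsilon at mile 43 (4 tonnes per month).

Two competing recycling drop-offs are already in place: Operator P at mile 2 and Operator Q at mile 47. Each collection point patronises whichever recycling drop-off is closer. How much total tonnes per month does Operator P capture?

The indifferent point is the midpoint (2+47)/2 = 24.5; collection points left of it (closer to Operator P at 2) go to Operator P, those right go to Operator Q.
  Alpha at 0 (w=6) → Operator P
  Gamma at 4 (w=70) → Operator P
  Theta at 6 (w=60) → Operator P
  Zeta at 22 (w=60) → Operator P
  Delta at 28 (w=3) → Operator Q
  Iota at 32 (w=60) → Operator Q
  Beta at 40 (w=60) → Operator Q
  Epsilon at 43 (w=4) → Operator Q
  Eta at 45 (w=300) → Operator Q
Operator P captures 196; Operator Q captures 427.

196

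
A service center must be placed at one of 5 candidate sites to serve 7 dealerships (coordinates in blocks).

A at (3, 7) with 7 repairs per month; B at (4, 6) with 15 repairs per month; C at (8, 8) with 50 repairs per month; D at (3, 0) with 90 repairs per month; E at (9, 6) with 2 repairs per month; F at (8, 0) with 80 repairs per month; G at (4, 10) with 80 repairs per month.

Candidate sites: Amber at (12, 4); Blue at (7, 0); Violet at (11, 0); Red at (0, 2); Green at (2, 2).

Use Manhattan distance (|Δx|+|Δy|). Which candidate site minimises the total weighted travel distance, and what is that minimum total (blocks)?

Total weighted distance at each candidate:
  Amber (12, 4): total = 3574
  Blue (7, 0): total = 2158
  Violet (11, 0): total = 3186
  Red (0, 2): total = 3112
  Green (2, 2): total = 2464
Minimum is at Blue with total 2158 blocks.

Blue, total 2158 blocks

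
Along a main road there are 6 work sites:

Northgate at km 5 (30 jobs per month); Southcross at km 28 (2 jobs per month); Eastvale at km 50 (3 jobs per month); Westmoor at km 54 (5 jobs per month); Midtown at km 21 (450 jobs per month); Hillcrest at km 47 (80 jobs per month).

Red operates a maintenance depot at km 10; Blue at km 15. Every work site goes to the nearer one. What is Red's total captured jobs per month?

30

The indifferent point is the midpoint (10+15)/2 = 12.5; work sites left of it (closer to Red at 10) go to Red, those right go to Blue.
  Northgate at 5 (w=30) → Red
  Midtown at 21 (w=450) → Blue
  Southcross at 28 (w=2) → Blue
  Hillcrest at 47 (w=80) → Blue
  Eastvale at 50 (w=3) → Blue
  Westmoor at 54 (w=5) → Blue
Red captures 30; Blue captures 540.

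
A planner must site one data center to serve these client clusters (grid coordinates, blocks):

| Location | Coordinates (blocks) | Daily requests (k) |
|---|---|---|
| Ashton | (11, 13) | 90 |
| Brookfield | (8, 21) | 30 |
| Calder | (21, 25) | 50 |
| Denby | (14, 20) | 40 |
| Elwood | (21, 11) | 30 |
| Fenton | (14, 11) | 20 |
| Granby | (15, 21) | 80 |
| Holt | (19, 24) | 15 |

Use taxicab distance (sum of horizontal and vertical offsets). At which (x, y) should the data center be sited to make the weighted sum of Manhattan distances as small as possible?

Manhattan distance separates: Σwᵢ(|x−xᵢ|+|y−yᵢ|) = Σwᵢ|x−xᵢ| + Σwᵢ|y−yᵢ|, so x and y are optimised independently as 1-D weighted medians.
Total weight W = 355; half = 177.5.
x-coordinate, sorted with cumulative weight:
  x=8 (Brookfield, w=30) cum 30
  x=11 (Ashton, w=90) cum 120
  x=14 (Denby, w=40) cum 160
  x=14 (Fenton, w=20) cum 180  ← median
  x=15 (Granby, w=80) cum 260
  x=19 (Holt, w=15) cum 275
  x=21 (Calder, w=50) cum 325
  x=21 (Elwood, w=30) cum 355
⇒ x* = 14
y-coordinate, sorted with cumulative weight:
  y=11 (Elwood, w=30) cum 30
  y=11 (Fenton, w=20) cum 50
  y=13 (Ashton, w=90) cum 140
  y=20 (Denby, w=40) cum 180  ← median
  y=21 (Brookfield, w=30) cum 210
  y=21 (Granby, w=80) cum 290
  y=24 (Holt, w=15) cum 305
  y=25 (Calder, w=50) cum 355
⇒ y* = 20

(14, 20)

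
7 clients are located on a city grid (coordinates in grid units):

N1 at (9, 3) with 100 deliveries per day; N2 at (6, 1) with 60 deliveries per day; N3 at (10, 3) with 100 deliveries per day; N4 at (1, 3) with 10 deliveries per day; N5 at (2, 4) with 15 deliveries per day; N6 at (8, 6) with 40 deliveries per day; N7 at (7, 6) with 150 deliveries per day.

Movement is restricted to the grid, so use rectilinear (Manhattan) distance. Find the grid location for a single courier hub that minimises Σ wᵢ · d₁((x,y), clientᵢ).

(8, 3)

Manhattan distance separates: Σwᵢ(|x−xᵢ|+|y−yᵢ|) = Σwᵢ|x−xᵢ| + Σwᵢ|y−yᵢ|, so x and y are optimised independently as 1-D weighted medians.
Total weight W = 475; half = 237.5.
x-coordinate, sorted with cumulative weight:
  x=1 (N4, w=10) cum 10
  x=2 (N5, w=15) cum 25
  x=6 (N2, w=60) cum 85
  x=7 (N7, w=150) cum 235
  x=8 (N6, w=40) cum 275  ← median
  x=9 (N1, w=100) cum 375
  x=10 (N3, w=100) cum 475
⇒ x* = 8
y-coordinate, sorted with cumulative weight:
  y=1 (N2, w=60) cum 60
  y=3 (N1, w=100) cum 160
  y=3 (N3, w=100) cum 260  ← median
  y=3 (N4, w=10) cum 270
  y=4 (N5, w=15) cum 285
  y=6 (N6, w=40) cum 325
  y=6 (N7, w=150) cum 475
⇒ y* = 3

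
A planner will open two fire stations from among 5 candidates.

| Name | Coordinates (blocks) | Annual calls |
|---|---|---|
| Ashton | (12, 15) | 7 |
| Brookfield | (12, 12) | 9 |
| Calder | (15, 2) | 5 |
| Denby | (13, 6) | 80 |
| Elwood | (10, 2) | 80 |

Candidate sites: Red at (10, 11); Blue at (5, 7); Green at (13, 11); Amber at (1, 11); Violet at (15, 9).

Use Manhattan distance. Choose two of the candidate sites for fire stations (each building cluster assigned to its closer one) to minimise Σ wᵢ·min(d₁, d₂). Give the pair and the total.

Evaluate every pair (each demand assigned to the nearer of the two):
  {Red, Violet}: total = 1224
  {Red, Green}: total = 1228
  {Blue, Green}: total = 1308
  {Blue, Violet}: total = 1352
  {Green, Violet}: total = 1448
  {Green, Amber}: total = 1468
  {Red, Blue}: total = 1499
  {Red, Amber}: total = 1499
  {Amber, Violet}: total = 1512
  {Blue, Amber}: total = 1808
Best pair: {Red, Violet} with total 1224.

{Red, Violet}, total 1224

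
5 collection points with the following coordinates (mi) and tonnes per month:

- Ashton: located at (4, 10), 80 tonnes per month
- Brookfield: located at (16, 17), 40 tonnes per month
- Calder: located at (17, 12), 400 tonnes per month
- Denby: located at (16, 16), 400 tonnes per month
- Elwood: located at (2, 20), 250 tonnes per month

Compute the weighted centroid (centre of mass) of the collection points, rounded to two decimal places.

The minimiser of Σwᵢ‖p−pᵢ‖² is the weighted centroid p* = (Σwᵢpᵢ)/(Σwᵢ).
Σwᵢ = 1170.
Σwᵢxᵢ = 80·4 + 40·16 + 400·17 + 400·16 + 250·2 = 14660.
Σwᵢyᵢ = 80·10 + 40·17 + 400·12 + 400·16 + 250·20 = 17680.
x* = 14660/1170 = 12.53, y* = 17680/1170 = 15.11.

(12.53, 15.11)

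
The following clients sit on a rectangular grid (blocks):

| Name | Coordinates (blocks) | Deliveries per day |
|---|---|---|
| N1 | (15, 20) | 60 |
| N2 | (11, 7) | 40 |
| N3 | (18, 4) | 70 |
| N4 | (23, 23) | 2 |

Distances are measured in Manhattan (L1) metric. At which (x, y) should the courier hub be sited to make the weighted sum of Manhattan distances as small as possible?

Manhattan distance separates: Σwᵢ(|x−xᵢ|+|y−yᵢ|) = Σwᵢ|x−xᵢ| + Σwᵢ|y−yᵢ|, so x and y are optimised independently as 1-D weighted medians.
Total weight W = 172; half = 86.
x-coordinate, sorted with cumulative weight:
  x=11 (N2, w=40) cum 40
  x=15 (N1, w=60) cum 100  ← median
  x=18 (N3, w=70) cum 170
  x=23 (N4, w=2) cum 172
⇒ x* = 15
y-coordinate, sorted with cumulative weight:
  y=4 (N3, w=70) cum 70
  y=7 (N2, w=40) cum 110  ← median
  y=20 (N1, w=60) cum 170
  y=23 (N4, w=2) cum 172
⇒ y* = 7

(15, 7)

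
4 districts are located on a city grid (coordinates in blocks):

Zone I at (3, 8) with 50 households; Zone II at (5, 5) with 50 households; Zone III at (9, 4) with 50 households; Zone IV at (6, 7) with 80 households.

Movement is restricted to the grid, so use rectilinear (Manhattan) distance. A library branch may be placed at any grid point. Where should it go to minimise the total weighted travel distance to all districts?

Manhattan distance separates: Σwᵢ(|x−xᵢ|+|y−yᵢ|) = Σwᵢ|x−xᵢ| + Σwᵢ|y−yᵢ|, so x and y are optimised independently as 1-D weighted medians.
Total weight W = 230; half = 115.
x-coordinate, sorted with cumulative weight:
  x=3 (Zone I, w=50) cum 50
  x=5 (Zone II, w=50) cum 100
  x=6 (Zone IV, w=80) cum 180  ← median
  x=9 (Zone III, w=50) cum 230
⇒ x* = 6
y-coordinate, sorted with cumulative weight:
  y=4 (Zone III, w=50) cum 50
  y=5 (Zone II, w=50) cum 100
  y=7 (Zone IV, w=80) cum 180  ← median
  y=8 (Zone I, w=50) cum 230
⇒ y* = 7

(6, 7)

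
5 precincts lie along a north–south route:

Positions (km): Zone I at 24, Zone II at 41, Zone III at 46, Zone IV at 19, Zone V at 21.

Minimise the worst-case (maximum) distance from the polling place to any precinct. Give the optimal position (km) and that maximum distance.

The 1-center on a line is the midpoint of the two extreme points: leftmost at 19, rightmost at 46.
Optimal location = (19 + 46)/2 = 32.5; maximum distance = (46 − 19)/2 = 13.5.

location 32.5, max distance 13.5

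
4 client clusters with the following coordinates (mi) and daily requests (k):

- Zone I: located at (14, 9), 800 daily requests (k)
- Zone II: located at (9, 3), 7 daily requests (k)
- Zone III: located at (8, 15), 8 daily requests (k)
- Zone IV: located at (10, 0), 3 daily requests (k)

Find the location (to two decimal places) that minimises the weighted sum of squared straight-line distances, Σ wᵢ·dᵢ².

The minimiser of Σwᵢ‖p−pᵢ‖² is the weighted centroid p* = (Σwᵢpᵢ)/(Σwᵢ).
Σwᵢ = 818.
Σwᵢxᵢ = 800·14 + 7·9 + 8·8 + 3·10 = 11357.
Σwᵢyᵢ = 800·9 + 7·3 + 8·15 + 3·0 = 7341.
x* = 11357/818 = 13.88, y* = 7341/818 = 8.97.

(13.88, 8.97)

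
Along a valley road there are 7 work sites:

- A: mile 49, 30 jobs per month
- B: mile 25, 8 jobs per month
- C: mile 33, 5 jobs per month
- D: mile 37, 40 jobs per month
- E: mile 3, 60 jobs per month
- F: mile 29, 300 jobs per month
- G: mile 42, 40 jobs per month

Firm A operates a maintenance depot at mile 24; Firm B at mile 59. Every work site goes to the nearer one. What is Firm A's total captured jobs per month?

The indifferent point is the midpoint (24+59)/2 = 41.5; work sites left of it (closer to Firm A at 24) go to Firm A, those right go to Firm B.
  E at 3 (w=60) → Firm A
  B at 25 (w=8) → Firm A
  F at 29 (w=300) → Firm A
  C at 33 (w=5) → Firm A
  D at 37 (w=40) → Firm A
  G at 42 (w=40) → Firm B
  A at 49 (w=30) → Firm B
Firm A captures 413; Firm B captures 70.

413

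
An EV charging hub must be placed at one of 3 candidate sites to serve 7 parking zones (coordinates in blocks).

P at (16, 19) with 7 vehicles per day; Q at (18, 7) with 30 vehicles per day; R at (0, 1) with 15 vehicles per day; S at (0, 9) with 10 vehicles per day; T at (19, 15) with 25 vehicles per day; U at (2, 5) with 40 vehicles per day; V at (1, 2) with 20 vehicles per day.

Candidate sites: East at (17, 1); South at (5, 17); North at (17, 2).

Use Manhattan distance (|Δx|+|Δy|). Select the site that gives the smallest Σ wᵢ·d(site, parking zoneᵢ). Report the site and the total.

North, total 2231 blocks

Total weighted distance at each candidate:
  East (17, 1): total = 2348
  South (5, 17): total = 2606
  North (17, 2): total = 2231
Minimum is at North with total 2231 blocks.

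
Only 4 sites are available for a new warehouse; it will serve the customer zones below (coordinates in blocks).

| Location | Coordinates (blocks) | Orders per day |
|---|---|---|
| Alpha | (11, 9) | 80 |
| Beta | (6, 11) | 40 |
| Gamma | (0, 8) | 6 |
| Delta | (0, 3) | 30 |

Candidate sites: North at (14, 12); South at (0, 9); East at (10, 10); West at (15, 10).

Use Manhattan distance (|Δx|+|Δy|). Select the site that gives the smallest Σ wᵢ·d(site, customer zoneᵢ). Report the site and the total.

Total weighted distance at each candidate:
  North (14, 12): total = 1638
  South (0, 9): total = 1386
  East (10, 10): total = 942
  West (15, 10): total = 1562
Minimum is at East with total 942 blocks.

East, total 942 blocks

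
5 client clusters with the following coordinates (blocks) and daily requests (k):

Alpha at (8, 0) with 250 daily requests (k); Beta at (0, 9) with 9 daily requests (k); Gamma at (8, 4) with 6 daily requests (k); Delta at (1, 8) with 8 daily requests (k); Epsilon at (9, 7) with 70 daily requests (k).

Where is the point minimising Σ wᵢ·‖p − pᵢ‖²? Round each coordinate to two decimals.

The minimiser of Σwᵢ‖p−pᵢ‖² is the weighted centroid p* = (Σwᵢpᵢ)/(Σwᵢ).
Σwᵢ = 343.
Σwᵢxᵢ = 250·8 + 9·0 + 6·8 + 8·1 + 70·9 = 2686.
Σwᵢyᵢ = 250·0 + 9·9 + 6·4 + 8·8 + 70·7 = 659.
x* = 2686/343 = 7.83, y* = 659/343 = 1.92.

(7.83, 1.92)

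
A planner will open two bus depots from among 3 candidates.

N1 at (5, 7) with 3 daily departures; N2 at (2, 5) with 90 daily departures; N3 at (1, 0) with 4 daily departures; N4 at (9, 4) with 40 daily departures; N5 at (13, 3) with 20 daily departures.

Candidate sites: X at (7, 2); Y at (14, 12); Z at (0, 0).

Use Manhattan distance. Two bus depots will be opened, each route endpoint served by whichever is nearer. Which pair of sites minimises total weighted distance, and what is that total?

Evaluate every pair (each demand assigned to the nearer of the two):
  {X, Z}: total = 955
  {X, Y}: total = 1073
  {Y, Z}: total = 1390
Best pair: {X, Z} with total 955.

{X, Z}, total 955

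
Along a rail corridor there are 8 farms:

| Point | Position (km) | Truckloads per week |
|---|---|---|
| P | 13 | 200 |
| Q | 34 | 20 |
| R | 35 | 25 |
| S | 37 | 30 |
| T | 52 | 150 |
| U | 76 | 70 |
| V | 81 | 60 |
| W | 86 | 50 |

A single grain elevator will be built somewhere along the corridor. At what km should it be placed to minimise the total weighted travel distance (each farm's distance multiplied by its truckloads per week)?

For a sum of weighted absolute distances on a line, the optimum is the weighted median (not the mean). Total weight W = 605; half-weight = 302.5.
Sort by position and accumulate weight:
  km 13 (P, w=200) → cum 200
  km 34 (Q, w=20) → cum 220
  km 35 (R, w=25) → cum 245
  km 37 (S, w=30) → cum 275
  km 52 (T, w=150) → cum 425  ≥ 302.5 → median here
  km 76 (U, w=70) → cum 495
  km 81 (V, w=60) → cum 555
  km 86 (W, w=50) → cum 605
Optimal location: km 52.

x = 52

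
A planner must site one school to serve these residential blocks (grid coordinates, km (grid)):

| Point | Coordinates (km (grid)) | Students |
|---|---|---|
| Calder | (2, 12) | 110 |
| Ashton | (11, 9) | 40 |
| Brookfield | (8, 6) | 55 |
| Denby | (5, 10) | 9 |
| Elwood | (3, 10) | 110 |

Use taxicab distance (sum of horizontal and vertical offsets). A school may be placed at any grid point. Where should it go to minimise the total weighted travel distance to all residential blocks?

Manhattan distance separates: Σwᵢ(|x−xᵢ|+|y−yᵢ|) = Σwᵢ|x−xᵢ| + Σwᵢ|y−yᵢ|, so x and y are optimised independently as 1-D weighted medians.
Total weight W = 324; half = 162.
x-coordinate, sorted with cumulative weight:
  x=2 (Calder, w=110) cum 110
  x=3 (Elwood, w=110) cum 220  ← median
  x=5 (Denby, w=9) cum 229
  x=8 (Brookfield, w=55) cum 284
  x=11 (Ashton, w=40) cum 324
⇒ x* = 3
y-coordinate, sorted with cumulative weight:
  y=6 (Brookfield, w=55) cum 55
  y=9 (Ashton, w=40) cum 95
  y=10 (Denby, w=9) cum 104
  y=10 (Elwood, w=110) cum 214  ← median
  y=12 (Calder, w=110) cum 324
⇒ y* = 10

(3, 10)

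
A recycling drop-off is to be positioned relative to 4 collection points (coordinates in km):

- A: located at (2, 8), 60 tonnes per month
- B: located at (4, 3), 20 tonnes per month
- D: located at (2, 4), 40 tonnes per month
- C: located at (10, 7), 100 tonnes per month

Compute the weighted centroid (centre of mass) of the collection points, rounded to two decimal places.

The minimiser of Σwᵢ‖p−pᵢ‖² is the weighted centroid p* = (Σwᵢpᵢ)/(Σwᵢ).
Σwᵢ = 220.
Σwᵢxᵢ = 60·2 + 20·4 + 40·2 + 100·10 = 1280.
Σwᵢyᵢ = 60·8 + 20·3 + 40·4 + 100·7 = 1400.
x* = 1280/220 = 5.82, y* = 1400/220 = 6.36.

(5.82, 6.36)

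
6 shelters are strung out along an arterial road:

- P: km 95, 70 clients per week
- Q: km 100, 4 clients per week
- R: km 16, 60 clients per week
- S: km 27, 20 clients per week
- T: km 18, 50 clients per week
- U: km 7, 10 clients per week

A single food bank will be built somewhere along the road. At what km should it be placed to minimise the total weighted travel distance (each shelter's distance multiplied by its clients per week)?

For a sum of weighted absolute distances on a line, the optimum is the weighted median (not the mean). Total weight W = 214; half-weight = 107.
Sort by position and accumulate weight:
  km 7 (U, w=10) → cum 10
  km 16 (R, w=60) → cum 70
  km 18 (T, w=50) → cum 120  ≥ 107 → median here
  km 27 (S, w=20) → cum 140
  km 95 (P, w=70) → cum 210
  km 100 (Q, w=4) → cum 214
Optimal location: km 18.

x = 18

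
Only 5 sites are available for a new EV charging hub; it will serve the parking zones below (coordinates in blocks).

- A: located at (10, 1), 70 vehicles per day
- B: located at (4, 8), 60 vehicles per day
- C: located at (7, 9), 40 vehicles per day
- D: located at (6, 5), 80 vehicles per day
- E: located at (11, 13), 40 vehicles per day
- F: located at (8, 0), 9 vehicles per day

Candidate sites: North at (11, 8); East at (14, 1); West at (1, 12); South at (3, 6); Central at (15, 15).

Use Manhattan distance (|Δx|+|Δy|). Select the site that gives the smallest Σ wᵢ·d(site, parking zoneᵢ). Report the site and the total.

Total weighted distance at each candidate:
  North (11, 8): total = 2119
  East (14, 1): total = 3523
  West (1, 12): total = 3751
  South (3, 6): total = 2319
  Central (15, 15): total = 4928
Minimum is at North with total 2119 blocks.

North, total 2119 blocks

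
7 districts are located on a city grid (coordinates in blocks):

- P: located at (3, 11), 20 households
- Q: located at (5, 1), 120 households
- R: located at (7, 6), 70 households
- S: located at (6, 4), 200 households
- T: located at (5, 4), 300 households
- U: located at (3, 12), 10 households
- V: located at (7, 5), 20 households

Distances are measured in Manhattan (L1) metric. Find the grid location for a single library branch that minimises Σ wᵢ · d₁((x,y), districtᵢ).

Manhattan distance separates: Σwᵢ(|x−xᵢ|+|y−yᵢ|) = Σwᵢ|x−xᵢ| + Σwᵢ|y−yᵢ|, so x and y are optimised independently as 1-D weighted medians.
Total weight W = 740; half = 370.
x-coordinate, sorted with cumulative weight:
  x=3 (P, w=20) cum 20
  x=3 (U, w=10) cum 30
  x=5 (Q, w=120) cum 150
  x=5 (T, w=300) cum 450  ← median
  x=6 (S, w=200) cum 650
  x=7 (R, w=70) cum 720
  x=7 (V, w=20) cum 740
⇒ x* = 5
y-coordinate, sorted with cumulative weight:
  y=1 (Q, w=120) cum 120
  y=4 (S, w=200) cum 320
  y=4 (T, w=300) cum 620  ← median
  y=5 (V, w=20) cum 640
  y=6 (R, w=70) cum 710
  y=11 (P, w=20) cum 730
  y=12 (U, w=10) cum 740
⇒ y* = 4

(5, 4)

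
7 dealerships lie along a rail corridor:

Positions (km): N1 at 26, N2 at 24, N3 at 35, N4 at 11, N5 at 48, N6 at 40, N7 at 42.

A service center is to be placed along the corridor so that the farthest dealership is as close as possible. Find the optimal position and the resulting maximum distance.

location 29.5, max distance 18.5

The 1-center on a line is the midpoint of the two extreme points: leftmost at 11, rightmost at 48.
Optimal location = (11 + 48)/2 = 29.5; maximum distance = (48 − 11)/2 = 18.5.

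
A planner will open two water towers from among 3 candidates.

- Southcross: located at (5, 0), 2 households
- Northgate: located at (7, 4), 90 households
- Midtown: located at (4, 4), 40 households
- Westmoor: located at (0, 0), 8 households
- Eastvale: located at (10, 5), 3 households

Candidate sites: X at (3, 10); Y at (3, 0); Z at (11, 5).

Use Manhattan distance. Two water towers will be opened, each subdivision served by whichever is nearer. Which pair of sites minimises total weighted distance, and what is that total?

Evaluate every pair (each demand assigned to the nearer of the two):
  {Y, Z}: total = 681
  {X, Z}: total = 859
  {X, Y}: total = 984
Best pair: {Y, Z} with total 681.

{Y, Z}, total 681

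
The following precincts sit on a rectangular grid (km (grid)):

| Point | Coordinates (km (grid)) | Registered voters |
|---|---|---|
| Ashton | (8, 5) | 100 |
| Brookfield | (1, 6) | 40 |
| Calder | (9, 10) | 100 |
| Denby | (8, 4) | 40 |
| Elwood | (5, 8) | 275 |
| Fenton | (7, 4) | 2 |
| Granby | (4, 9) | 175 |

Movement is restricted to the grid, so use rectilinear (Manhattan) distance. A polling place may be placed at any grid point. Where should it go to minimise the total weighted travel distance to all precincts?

(5, 8)

Manhattan distance separates: Σwᵢ(|x−xᵢ|+|y−yᵢ|) = Σwᵢ|x−xᵢ| + Σwᵢ|y−yᵢ|, so x and y are optimised independently as 1-D weighted medians.
Total weight W = 732; half = 366.
x-coordinate, sorted with cumulative weight:
  x=1 (Brookfield, w=40) cum 40
  x=4 (Granby, w=175) cum 215
  x=5 (Elwood, w=275) cum 490  ← median
  x=7 (Fenton, w=2) cum 492
  x=8 (Ashton, w=100) cum 592
  x=8 (Denby, w=40) cum 632
  x=9 (Calder, w=100) cum 732
⇒ x* = 5
y-coordinate, sorted with cumulative weight:
  y=4 (Denby, w=40) cum 40
  y=4 (Fenton, w=2) cum 42
  y=5 (Ashton, w=100) cum 142
  y=6 (Brookfield, w=40) cum 182
  y=8 (Elwood, w=275) cum 457  ← median
  y=9 (Granby, w=175) cum 632
  y=10 (Calder, w=100) cum 732
⇒ y* = 8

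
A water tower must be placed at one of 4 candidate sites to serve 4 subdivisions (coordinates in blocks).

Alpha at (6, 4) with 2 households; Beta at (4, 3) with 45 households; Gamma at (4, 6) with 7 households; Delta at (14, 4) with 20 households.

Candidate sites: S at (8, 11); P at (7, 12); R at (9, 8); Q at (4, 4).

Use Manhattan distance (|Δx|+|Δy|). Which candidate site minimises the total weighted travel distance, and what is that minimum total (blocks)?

Total weighted distance at each candidate:
  S (8, 11): total = 881
  P (7, 12): total = 921
  R (9, 8): total = 693
  Q (4, 4): total = 263
Minimum is at Q with total 263 blocks.

Q, total 263 blocks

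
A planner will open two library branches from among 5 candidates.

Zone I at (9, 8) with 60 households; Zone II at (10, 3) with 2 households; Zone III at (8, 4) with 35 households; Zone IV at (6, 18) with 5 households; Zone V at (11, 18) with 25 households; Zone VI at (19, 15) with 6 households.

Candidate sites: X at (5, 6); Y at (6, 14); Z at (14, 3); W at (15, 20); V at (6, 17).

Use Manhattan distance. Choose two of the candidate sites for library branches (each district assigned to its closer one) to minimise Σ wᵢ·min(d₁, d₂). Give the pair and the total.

{X, V}, total 796

Evaluate every pair (each demand assigned to the nearer of the two):
  {X, V}: total = 796
  {X, W}: total = 810
  {X, Y}: total = 880
  {Z, V}: total = 1098
  {Z, W}: total = 1112
  {Y, Z}: total = 1122
  {X, Z}: total = 1160
  {Y, W}: total = 1214
  {Y, V}: total = 1229
  {W, V}: total = 1490
Best pair: {X, V} with total 796.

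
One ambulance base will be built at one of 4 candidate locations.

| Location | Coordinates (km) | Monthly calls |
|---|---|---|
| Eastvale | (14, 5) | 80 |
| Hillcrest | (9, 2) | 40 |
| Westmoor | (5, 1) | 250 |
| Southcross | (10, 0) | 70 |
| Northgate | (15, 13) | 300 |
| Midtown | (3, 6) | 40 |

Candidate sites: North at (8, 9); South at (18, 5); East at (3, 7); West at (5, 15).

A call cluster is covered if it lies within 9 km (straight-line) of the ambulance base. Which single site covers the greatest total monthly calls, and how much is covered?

Coverage radius r = 9 km; a point is covered iff (Δx)²+(Δy)² ≤ 9² = 81.
  North (8, 9): covers {Eastvale, Hillcrest, Westmoor, Northgate, Midtown} → 710
  South (18, 5): covers {Eastvale, Northgate} → 380
  East (3, 7): covers {Hillcrest, Westmoor, Midtown} → 330
  West (5, 15): covers {none} → 0
Maximum coverage at North: 710 monthly calls.

North, covering 710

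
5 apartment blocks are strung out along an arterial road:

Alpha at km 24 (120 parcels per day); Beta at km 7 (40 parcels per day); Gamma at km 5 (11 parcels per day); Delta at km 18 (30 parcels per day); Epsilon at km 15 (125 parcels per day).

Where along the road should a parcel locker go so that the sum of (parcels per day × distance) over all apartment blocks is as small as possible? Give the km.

x = 15

For a sum of weighted absolute distances on a line, the optimum is the weighted median (not the mean). Total weight W = 326; half-weight = 163.
Sort by position and accumulate weight:
  km 5 (Gamma, w=11) → cum 11
  km 7 (Beta, w=40) → cum 51
  km 15 (Epsilon, w=125) → cum 176  ≥ 163 → median here
  km 18 (Delta, w=30) → cum 206
  km 24 (Alpha, w=120) → cum 326
Optimal location: km 15.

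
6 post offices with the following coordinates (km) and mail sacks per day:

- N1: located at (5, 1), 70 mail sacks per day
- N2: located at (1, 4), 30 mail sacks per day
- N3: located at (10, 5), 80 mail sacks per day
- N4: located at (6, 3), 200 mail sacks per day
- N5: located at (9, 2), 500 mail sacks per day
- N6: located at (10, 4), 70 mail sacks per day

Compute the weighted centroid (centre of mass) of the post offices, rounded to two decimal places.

(7.98, 2.60)

The minimiser of Σwᵢ‖p−pᵢ‖² is the weighted centroid p* = (Σwᵢpᵢ)/(Σwᵢ).
Σwᵢ = 950.
Σwᵢxᵢ = 70·5 + 30·1 + 80·10 + 200·6 + 500·9 + 70·10 = 7580.
Σwᵢyᵢ = 70·1 + 30·4 + 80·5 + 200·3 + 500·2 + 70·4 = 2470.
x* = 7580/950 = 7.98, y* = 2470/950 = 2.60.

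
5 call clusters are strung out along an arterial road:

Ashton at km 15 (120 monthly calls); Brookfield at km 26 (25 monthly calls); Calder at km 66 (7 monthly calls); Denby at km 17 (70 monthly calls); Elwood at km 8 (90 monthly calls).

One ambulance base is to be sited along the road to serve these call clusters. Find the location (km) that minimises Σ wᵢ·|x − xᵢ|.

x = 15

For a sum of weighted absolute distances on a line, the optimum is the weighted median (not the mean). Total weight W = 312; half-weight = 156.
Sort by position and accumulate weight:
  km 8 (Elwood, w=90) → cum 90
  km 15 (Ashton, w=120) → cum 210  ≥ 156 → median here
  km 17 (Denby, w=70) → cum 280
  km 26 (Brookfield, w=25) → cum 305
  km 66 (Calder, w=7) → cum 312
Optimal location: km 15.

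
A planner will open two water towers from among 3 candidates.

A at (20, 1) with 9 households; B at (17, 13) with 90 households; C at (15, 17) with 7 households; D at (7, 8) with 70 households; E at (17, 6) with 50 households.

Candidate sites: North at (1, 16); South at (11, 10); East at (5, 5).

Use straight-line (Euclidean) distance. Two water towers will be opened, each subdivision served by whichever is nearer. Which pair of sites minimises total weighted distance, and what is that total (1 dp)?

{South, East}, total 1387.7

Evaluate every pair (each demand assigned to the nearer of the two):
  {South, East}: total = 1387.7
  {North, South}: total = 1448.3
  {North, East}: total = 2390.4
Best pair: {South, East} with total 1387.7.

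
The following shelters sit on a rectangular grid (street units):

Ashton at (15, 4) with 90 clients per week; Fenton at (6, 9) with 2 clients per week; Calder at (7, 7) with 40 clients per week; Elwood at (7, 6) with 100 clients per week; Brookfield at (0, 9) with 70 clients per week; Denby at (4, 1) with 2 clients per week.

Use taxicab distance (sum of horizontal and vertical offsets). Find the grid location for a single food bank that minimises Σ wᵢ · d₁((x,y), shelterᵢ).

Manhattan distance separates: Σwᵢ(|x−xᵢ|+|y−yᵢ|) = Σwᵢ|x−xᵢ| + Σwᵢ|y−yᵢ|, so x and y are optimised independently as 1-D weighted medians.
Total weight W = 304; half = 152.
x-coordinate, sorted with cumulative weight:
  x=0 (Brookfield, w=70) cum 70
  x=4 (Denby, w=2) cum 72
  x=6 (Fenton, w=2) cum 74
  x=7 (Calder, w=40) cum 114
  x=7 (Elwood, w=100) cum 214  ← median
  x=15 (Ashton, w=90) cum 304
⇒ x* = 7
y-coordinate, sorted with cumulative weight:
  y=1 (Denby, w=2) cum 2
  y=4 (Ashton, w=90) cum 92
  y=6 (Elwood, w=100) cum 192  ← median
  y=7 (Calder, w=40) cum 232
  y=9 (Fenton, w=2) cum 234
  y=9 (Brookfield, w=70) cum 304
⇒ y* = 6

(7, 6)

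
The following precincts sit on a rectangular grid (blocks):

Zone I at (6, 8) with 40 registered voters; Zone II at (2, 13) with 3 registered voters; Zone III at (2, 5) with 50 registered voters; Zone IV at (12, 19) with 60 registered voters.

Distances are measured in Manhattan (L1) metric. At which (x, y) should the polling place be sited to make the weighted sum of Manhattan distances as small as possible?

Manhattan distance separates: Σwᵢ(|x−xᵢ|+|y−yᵢ|) = Σwᵢ|x−xᵢ| + Σwᵢ|y−yᵢ|, so x and y are optimised independently as 1-D weighted medians.
Total weight W = 153; half = 76.5.
x-coordinate, sorted with cumulative weight:
  x=2 (Zone II, w=3) cum 3
  x=2 (Zone III, w=50) cum 53
  x=6 (Zone I, w=40) cum 93  ← median
  x=12 (Zone IV, w=60) cum 153
⇒ x* = 6
y-coordinate, sorted with cumulative weight:
  y=5 (Zone III, w=50) cum 50
  y=8 (Zone I, w=40) cum 90  ← median
  y=13 (Zone II, w=3) cum 93
  y=19 (Zone IV, w=60) cum 153
⇒ y* = 8

(6, 8)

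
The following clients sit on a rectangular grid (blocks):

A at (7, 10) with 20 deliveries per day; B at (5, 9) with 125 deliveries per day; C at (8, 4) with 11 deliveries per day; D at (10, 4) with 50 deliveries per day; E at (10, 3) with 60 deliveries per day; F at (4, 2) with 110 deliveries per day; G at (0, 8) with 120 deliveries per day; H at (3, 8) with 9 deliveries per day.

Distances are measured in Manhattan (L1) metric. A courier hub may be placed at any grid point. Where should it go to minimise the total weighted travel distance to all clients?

Manhattan distance separates: Σwᵢ(|x−xᵢ|+|y−yᵢ|) = Σwᵢ|x−xᵢ| + Σwᵢ|y−yᵢ|, so x and y are optimised independently as 1-D weighted medians.
Total weight W = 505; half = 252.5.
x-coordinate, sorted with cumulative weight:
  x=0 (G, w=120) cum 120
  x=3 (H, w=9) cum 129
  x=4 (F, w=110) cum 239
  x=5 (B, w=125) cum 364  ← median
  x=7 (A, w=20) cum 384
  x=8 (C, w=11) cum 395
  x=10 (D, w=50) cum 445
  x=10 (E, w=60) cum 505
⇒ x* = 5
y-coordinate, sorted with cumulative weight:
  y=2 (F, w=110) cum 110
  y=3 (E, w=60) cum 170
  y=4 (C, w=11) cum 181
  y=4 (D, w=50) cum 231
  y=8 (G, w=120) cum 351  ← median
  y=8 (H, w=9) cum 360
  y=9 (B, w=125) cum 485
  y=10 (A, w=20) cum 505
⇒ y* = 8

(5, 8)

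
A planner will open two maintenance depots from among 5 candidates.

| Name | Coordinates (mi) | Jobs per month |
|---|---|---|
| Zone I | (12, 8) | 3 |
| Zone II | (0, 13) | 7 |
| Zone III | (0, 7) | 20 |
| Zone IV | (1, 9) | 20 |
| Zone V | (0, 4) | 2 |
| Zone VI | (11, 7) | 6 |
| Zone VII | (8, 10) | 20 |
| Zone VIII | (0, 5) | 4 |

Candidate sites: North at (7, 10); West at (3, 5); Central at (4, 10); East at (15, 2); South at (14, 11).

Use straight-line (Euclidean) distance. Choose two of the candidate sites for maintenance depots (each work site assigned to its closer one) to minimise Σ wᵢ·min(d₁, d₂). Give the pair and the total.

Evaluate every pair (each demand assigned to the nearer of the two):
  {North, West}: total = 299.3
  {North, Central}: total = 304.4
  {West, Central}: total = 339.1
  {Central, South}: total = 359.1
  {Central, East}: total = 376.8
  {West, South}: total = 402.2
  {West, East}: total = 439.7
  {North, South}: total = 440.9
  {North, East}: total = 446.3
  {East, South}: total = 906.9
Best pair: {North, West} with total 299.3.

{North, West}, total 299.3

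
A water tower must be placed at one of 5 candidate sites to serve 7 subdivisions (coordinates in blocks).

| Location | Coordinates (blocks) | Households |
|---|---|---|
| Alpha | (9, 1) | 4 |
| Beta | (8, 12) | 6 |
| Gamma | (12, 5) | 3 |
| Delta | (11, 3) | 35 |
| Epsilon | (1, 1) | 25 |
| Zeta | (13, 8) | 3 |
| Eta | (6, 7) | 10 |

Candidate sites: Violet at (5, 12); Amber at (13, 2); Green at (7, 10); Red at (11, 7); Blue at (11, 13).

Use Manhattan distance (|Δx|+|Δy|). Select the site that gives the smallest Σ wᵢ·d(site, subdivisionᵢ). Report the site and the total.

Total weighted distance at each candidate:
  Violet (5, 12): total = 1116
  Amber (13, 2): total = 690
  Green (7, 10): total = 916
  Red (11, 7): total = 688
  Blue (11, 13): total = 1138
Minimum is at Red with total 688 blocks.

Red, total 688 blocks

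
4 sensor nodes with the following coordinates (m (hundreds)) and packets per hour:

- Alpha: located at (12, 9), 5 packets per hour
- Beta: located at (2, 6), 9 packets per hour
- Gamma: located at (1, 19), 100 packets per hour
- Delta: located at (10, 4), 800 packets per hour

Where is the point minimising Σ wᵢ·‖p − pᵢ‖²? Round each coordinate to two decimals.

(8.95, 5.69)

The minimiser of Σwᵢ‖p−pᵢ‖² is the weighted centroid p* = (Σwᵢpᵢ)/(Σwᵢ).
Σwᵢ = 914.
Σwᵢxᵢ = 5·12 + 9·2 + 100·1 + 800·10 = 8178.
Σwᵢyᵢ = 5·9 + 9·6 + 100·19 + 800·4 = 5199.
x* = 8178/914 = 8.95, y* = 5199/914 = 5.69.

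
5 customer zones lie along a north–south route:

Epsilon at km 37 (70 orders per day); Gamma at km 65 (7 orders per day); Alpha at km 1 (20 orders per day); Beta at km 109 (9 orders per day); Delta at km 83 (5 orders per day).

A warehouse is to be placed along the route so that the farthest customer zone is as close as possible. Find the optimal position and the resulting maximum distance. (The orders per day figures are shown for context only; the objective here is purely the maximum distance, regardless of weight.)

The 1-center on a line is the midpoint of the two extreme points: leftmost at 1, rightmost at 109.
Optimal location = (1 + 109)/2 = 55; maximum distance = (109 − 1)/2 = 54.

location 55, max distance 54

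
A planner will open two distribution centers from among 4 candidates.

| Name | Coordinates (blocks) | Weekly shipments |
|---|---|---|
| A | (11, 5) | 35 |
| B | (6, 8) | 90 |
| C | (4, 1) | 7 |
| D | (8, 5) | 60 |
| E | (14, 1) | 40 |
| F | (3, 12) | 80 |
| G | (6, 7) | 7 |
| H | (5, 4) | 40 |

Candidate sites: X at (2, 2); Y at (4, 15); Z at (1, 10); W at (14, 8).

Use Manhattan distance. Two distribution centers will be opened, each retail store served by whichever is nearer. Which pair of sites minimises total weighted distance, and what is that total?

{Z, W}, total 2520

Evaluate every pair (each demand assigned to the nearer of the two):
  {Z, W}: total = 2520
  {X, Z}: total = 2707
  {Y, W}: total = 2711
  {X, Y}: total = 2894
  {X, W}: total = 2914
  {Y, Z}: total = 3615
Best pair: {Z, W} with total 2520.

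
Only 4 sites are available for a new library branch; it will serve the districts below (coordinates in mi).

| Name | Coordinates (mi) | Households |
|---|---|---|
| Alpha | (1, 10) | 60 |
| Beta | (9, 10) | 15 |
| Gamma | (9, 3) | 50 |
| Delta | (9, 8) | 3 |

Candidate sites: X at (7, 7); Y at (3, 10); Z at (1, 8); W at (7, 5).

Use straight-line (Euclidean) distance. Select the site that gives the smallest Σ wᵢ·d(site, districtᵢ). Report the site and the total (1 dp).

Total weighted distance at each candidate:
  X (7, 7): total = 686.9
  Y (3, 10): total = 690.0
  Z (1, 8): total = 739.4
  W (7, 5): total = 701.6
Minimum is at X with total 686.9 mi.

X, total 686.9 mi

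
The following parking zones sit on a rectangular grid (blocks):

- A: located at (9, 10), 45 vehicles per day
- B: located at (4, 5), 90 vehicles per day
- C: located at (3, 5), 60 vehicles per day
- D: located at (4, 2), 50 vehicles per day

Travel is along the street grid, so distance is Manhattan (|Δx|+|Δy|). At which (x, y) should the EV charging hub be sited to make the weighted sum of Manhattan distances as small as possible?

(4, 5)

Manhattan distance separates: Σwᵢ(|x−xᵢ|+|y−yᵢ|) = Σwᵢ|x−xᵢ| + Σwᵢ|y−yᵢ|, so x and y are optimised independently as 1-D weighted medians.
Total weight W = 245; half = 122.5.
x-coordinate, sorted with cumulative weight:
  x=3 (C, w=60) cum 60
  x=4 (B, w=90) cum 150  ← median
  x=4 (D, w=50) cum 200
  x=9 (A, w=45) cum 245
⇒ x* = 4
y-coordinate, sorted with cumulative weight:
  y=2 (D, w=50) cum 50
  y=5 (B, w=90) cum 140  ← median
  y=5 (C, w=60) cum 200
  y=10 (A, w=45) cum 245
⇒ y* = 5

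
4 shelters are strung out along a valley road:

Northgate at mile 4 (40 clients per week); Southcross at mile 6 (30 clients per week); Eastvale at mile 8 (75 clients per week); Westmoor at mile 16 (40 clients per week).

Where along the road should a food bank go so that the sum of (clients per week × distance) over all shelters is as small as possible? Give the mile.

For a sum of weighted absolute distances on a line, the optimum is the weighted median (not the mean). Total weight W = 185; half-weight = 92.5.
Sort by position and accumulate weight:
  mile 4 (Northgate, w=40) → cum 40
  mile 6 (Southcross, w=30) → cum 70
  mile 8 (Eastvale, w=75) → cum 145  ≥ 92.5 → median here
  mile 16 (Westmoor, w=40) → cum 185
Optimal location: mile 8.

x = 8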